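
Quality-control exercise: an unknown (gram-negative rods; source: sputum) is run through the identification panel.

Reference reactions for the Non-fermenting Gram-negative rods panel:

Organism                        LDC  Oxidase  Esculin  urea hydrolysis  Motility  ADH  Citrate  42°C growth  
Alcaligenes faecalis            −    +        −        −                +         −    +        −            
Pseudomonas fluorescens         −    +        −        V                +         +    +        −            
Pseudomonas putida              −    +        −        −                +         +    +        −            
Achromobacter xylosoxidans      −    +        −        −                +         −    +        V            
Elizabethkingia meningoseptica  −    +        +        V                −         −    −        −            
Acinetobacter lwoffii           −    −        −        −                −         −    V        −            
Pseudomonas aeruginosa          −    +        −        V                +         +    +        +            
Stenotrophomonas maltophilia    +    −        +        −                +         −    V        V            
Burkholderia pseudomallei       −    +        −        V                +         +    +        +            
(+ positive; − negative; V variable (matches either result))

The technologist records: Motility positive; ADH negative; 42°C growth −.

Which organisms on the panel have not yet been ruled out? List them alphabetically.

Achromobacter xylosoxidans, Alcaligenes faecalis, Stenotrophomonas maltophilia

ADH −: excludes Pseudomonas fluorescens, Pseudomonas putida, Pseudomonas aeruginosa, Burkholderia pseudomallei — 5 left.
Motility +: excludes Elizabethkingia meningoseptica, Acinetobacter lwoffii — 3 left.
42°C growth −: all 3 remaining candidates are consistent.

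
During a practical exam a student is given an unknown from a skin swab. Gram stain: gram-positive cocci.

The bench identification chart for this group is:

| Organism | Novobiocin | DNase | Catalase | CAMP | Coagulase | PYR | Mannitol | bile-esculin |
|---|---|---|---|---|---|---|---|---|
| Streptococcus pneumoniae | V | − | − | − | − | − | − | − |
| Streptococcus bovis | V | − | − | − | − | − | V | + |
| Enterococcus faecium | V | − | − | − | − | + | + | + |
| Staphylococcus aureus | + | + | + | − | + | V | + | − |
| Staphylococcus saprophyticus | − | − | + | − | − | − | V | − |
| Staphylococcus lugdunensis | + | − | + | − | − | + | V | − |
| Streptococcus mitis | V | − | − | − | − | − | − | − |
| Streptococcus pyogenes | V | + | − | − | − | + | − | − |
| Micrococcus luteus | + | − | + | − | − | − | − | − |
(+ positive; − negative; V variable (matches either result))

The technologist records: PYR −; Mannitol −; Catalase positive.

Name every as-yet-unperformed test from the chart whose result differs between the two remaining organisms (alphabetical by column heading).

Novobiocin

Catalase +: excludes 5 organisms — 4 left.
PYR −: excludes Staphylococcus lugdunensis — 3 left.
Mannitol −: excludes Staphylococcus aureus — 2 left.
Two candidates remain: Micrococcus luteus and Staphylococcus saprophyticus.
  Novobiocin: Micrococcus luteus +, Staphylococcus saprophyticus − — discriminates.
  DNase: − vs − — same for both, does not separate.
  CAMP: − vs − — same for both, does not separate.
  Coagulase: − vs − — same for both, does not separate.
  bile-esculin: − vs − — same for both, does not separate.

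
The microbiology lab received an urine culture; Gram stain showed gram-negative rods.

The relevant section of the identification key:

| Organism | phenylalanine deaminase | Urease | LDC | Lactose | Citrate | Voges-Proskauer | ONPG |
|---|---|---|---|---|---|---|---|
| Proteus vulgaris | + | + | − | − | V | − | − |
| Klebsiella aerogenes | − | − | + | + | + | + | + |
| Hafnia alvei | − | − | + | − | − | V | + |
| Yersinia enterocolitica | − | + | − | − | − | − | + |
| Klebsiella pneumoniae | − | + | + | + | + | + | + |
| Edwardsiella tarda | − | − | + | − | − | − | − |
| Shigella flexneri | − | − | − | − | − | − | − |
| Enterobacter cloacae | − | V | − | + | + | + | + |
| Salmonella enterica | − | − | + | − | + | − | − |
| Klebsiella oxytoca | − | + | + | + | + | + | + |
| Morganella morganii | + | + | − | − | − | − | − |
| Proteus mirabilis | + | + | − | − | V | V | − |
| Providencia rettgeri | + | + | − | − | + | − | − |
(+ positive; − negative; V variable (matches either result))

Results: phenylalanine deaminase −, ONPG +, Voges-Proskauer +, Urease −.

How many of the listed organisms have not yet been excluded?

ONPG +: excludes 7 organisms — 6 left.
Voges-Proskauer +: excludes Yersinia enterocolitica — 5 left.
phenylalanine deaminase −: all 5 remaining candidates are consistent.
Urease −: excludes Klebsiella pneumoniae, Klebsiella oxytoca — 3 left.
Still consistent: Enterobacter cloacae, Hafnia alvei, Klebsiella aerogenes.

3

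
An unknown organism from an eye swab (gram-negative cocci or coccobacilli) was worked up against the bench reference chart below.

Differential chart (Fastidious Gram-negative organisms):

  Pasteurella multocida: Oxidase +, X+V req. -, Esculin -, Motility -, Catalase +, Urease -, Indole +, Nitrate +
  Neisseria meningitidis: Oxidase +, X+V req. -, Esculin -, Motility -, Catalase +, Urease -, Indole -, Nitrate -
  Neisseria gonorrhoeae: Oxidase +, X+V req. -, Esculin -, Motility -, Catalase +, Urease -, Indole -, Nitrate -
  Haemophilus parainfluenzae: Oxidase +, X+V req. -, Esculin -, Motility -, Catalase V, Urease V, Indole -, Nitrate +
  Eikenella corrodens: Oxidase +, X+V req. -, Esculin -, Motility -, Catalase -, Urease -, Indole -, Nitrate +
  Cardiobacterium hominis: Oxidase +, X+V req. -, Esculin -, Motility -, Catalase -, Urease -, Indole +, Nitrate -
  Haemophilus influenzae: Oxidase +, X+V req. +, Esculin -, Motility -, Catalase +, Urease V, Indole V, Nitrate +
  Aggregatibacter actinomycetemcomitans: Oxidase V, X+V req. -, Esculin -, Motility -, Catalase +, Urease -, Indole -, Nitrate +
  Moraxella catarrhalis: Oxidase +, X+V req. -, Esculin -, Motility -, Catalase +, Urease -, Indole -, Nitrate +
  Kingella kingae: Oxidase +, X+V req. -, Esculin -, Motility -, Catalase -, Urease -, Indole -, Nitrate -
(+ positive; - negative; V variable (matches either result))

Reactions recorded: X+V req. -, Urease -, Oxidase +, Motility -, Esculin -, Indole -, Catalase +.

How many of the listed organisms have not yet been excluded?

Esculin -: all 10 remaining candidates are consistent.
Catalase +: excludes Eikenella corrodens, Cardiobacterium hominis, Kingella kingae — 7 left.
Indole -: excludes Pasteurella multocida — 6 left.
Oxidase +: all 6 remaining candidates are consistent.
Urease -: all 6 remaining candidates are consistent.
Motility -: all 6 remaining candidates are consistent.
X+V req. -: excludes Haemophilus influenzae — 5 left.
Still consistent: Aggregatibacter actinomycetemcomitans, Haemophilus parainfluenzae, Moraxella catarrhalis, Neisseria gonorrhoeae, Neisseria meningitidis.

5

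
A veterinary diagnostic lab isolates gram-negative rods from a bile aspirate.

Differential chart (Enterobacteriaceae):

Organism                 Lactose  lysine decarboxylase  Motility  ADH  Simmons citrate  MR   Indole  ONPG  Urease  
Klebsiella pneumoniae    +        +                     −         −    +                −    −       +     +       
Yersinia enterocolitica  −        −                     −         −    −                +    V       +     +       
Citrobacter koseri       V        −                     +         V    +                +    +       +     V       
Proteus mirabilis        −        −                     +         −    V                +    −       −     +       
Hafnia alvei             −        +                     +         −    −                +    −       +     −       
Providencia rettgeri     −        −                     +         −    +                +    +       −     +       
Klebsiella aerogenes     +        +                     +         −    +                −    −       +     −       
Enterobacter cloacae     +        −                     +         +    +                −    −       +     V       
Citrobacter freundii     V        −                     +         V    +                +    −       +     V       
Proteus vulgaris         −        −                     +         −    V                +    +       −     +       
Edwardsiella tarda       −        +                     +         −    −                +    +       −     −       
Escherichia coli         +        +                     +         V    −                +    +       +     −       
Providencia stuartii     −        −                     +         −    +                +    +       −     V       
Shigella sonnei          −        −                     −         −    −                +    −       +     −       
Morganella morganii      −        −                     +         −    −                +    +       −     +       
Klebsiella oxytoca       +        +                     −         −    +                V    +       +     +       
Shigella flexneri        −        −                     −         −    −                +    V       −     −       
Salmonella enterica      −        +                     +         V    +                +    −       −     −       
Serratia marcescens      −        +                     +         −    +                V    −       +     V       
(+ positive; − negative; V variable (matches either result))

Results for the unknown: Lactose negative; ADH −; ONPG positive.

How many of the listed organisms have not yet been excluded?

Lactose −: excludes 5 organisms — 14 left.
ONPG +: excludes 8 organisms — 6 left.
ADH −: all 6 remaining candidates are consistent.
Still consistent: Citrobacter freundii, Citrobacter koseri, Hafnia alvei, Serratia marcescens, Shigella sonnei, Yersinia enterocolitica.

6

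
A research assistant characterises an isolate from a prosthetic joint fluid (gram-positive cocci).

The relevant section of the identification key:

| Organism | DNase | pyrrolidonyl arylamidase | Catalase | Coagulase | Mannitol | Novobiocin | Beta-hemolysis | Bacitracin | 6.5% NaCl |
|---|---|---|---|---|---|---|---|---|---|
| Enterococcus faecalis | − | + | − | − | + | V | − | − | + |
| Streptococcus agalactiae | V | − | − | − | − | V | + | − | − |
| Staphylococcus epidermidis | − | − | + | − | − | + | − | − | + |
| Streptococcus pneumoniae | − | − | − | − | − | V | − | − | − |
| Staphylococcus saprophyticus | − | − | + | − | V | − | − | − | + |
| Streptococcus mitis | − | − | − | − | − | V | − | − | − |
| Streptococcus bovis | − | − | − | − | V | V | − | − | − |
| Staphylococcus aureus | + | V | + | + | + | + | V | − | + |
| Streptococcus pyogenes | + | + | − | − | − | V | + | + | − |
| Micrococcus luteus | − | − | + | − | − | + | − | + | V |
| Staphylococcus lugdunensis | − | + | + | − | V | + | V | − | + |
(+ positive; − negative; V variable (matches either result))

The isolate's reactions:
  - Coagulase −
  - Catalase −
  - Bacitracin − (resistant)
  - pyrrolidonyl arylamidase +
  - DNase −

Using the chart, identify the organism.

Bacitracin −: excludes Streptococcus pyogenes, Micrococcus luteus — 9 left.
DNase −: excludes Staphylococcus aureus — 8 left.
pyrrolidonyl arylamidase +: excludes 6 organisms — 2 left.
Coagulase −: all 2 remaining candidates are consistent.
Catalase −: excludes Staphylococcus lugdunensis — 1 left.

Enterococcus faecalis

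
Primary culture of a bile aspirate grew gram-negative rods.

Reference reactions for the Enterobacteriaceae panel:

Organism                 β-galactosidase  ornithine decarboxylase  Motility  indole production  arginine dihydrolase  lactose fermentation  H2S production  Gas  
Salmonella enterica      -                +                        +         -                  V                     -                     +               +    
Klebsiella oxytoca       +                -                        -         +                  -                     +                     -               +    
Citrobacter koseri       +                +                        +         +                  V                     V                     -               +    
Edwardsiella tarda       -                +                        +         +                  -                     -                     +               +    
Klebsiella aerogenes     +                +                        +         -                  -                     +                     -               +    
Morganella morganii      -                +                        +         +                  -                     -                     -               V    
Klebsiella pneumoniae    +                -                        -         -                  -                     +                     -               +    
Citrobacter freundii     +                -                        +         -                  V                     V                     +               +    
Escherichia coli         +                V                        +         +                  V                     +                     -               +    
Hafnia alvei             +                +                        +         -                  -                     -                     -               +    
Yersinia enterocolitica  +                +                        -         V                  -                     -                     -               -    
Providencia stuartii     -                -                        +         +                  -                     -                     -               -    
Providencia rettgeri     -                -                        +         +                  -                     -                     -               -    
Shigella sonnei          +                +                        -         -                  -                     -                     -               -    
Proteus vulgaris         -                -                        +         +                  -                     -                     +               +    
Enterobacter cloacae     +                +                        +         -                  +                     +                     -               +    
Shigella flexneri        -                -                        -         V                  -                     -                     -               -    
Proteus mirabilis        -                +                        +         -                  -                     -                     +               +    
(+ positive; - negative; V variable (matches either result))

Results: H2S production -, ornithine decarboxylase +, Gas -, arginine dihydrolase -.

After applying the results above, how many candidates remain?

3

H2S production -: excludes 5 organisms — 13 left.
Gas -: excludes 7 organisms — 6 left.
arginine dihydrolase -: all 6 remaining candidates are consistent.
ornithine decarboxylase +: excludes Providencia stuartii, Providencia rettgeri, Shigella flexneri — 3 left.
Still consistent: Morganella morganii, Shigella sonnei, Yersinia enterocolitica.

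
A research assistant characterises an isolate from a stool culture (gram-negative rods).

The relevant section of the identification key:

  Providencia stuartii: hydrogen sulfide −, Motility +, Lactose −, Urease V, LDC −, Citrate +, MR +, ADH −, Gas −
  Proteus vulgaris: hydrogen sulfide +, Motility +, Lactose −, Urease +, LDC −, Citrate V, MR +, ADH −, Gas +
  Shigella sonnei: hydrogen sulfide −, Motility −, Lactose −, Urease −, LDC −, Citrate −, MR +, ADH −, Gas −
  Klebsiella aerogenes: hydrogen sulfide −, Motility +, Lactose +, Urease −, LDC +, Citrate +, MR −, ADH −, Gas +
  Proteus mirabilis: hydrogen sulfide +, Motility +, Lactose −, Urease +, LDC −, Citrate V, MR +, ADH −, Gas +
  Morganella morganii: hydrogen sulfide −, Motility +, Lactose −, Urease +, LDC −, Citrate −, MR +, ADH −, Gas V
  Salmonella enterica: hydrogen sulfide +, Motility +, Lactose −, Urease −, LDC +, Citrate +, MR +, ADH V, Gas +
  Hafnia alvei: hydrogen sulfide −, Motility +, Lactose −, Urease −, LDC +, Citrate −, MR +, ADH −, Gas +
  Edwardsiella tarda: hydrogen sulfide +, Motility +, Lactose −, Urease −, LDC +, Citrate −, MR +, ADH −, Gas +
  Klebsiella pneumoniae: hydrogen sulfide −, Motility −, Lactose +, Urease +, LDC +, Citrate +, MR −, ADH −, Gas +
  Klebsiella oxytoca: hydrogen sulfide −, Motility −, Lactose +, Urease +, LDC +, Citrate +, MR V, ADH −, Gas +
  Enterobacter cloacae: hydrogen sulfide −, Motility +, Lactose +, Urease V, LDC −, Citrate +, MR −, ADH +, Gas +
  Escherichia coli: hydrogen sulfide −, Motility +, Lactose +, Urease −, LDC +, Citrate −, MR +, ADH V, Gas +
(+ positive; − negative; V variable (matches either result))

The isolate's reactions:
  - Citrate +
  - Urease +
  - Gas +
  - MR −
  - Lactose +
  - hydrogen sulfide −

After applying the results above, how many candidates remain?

3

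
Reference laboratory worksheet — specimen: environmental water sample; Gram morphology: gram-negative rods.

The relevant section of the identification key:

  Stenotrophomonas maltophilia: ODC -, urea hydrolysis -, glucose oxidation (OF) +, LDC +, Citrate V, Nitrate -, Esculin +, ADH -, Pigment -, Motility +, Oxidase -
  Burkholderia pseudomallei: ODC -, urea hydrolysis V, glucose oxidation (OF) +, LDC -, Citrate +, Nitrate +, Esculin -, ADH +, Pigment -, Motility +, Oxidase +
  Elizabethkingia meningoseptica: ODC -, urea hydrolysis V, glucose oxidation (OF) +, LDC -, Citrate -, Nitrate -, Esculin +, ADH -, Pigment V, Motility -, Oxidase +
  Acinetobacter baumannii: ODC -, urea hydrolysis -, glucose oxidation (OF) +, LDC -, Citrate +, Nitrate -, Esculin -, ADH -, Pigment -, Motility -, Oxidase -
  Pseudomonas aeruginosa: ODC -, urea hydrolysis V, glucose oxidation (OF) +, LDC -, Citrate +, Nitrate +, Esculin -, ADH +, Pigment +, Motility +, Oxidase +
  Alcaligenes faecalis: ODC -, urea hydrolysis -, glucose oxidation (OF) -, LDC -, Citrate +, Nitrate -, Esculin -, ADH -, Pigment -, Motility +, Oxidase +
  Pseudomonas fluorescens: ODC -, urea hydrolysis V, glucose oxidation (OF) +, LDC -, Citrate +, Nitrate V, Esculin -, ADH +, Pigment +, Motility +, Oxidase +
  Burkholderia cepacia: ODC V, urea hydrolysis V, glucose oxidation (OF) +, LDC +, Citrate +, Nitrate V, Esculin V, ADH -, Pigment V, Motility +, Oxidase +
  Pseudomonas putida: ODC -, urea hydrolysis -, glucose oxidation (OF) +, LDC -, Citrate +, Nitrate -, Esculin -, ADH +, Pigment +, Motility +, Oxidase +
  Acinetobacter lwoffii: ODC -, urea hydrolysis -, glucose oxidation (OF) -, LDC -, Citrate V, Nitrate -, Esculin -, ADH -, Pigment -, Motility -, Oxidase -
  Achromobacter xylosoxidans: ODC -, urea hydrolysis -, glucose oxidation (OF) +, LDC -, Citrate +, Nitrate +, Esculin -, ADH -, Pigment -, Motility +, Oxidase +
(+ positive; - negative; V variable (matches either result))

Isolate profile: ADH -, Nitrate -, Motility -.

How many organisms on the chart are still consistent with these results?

3

ADH -: excludes Burkholderia pseudomallei, Pseudomonas aeruginosa, Pseudomonas fluorescens, Pseudomonas putida — 7 left.
Motility -: excludes Stenotrophomonas maltophilia, Alcaligenes faecalis, Burkholderia cepacia, Achromobacter xylosoxidans — 3 left.
Nitrate -: all 3 remaining candidates are consistent.
Still consistent: Acinetobacter baumannii, Acinetobacter lwoffii, Elizabethkingia meningoseptica.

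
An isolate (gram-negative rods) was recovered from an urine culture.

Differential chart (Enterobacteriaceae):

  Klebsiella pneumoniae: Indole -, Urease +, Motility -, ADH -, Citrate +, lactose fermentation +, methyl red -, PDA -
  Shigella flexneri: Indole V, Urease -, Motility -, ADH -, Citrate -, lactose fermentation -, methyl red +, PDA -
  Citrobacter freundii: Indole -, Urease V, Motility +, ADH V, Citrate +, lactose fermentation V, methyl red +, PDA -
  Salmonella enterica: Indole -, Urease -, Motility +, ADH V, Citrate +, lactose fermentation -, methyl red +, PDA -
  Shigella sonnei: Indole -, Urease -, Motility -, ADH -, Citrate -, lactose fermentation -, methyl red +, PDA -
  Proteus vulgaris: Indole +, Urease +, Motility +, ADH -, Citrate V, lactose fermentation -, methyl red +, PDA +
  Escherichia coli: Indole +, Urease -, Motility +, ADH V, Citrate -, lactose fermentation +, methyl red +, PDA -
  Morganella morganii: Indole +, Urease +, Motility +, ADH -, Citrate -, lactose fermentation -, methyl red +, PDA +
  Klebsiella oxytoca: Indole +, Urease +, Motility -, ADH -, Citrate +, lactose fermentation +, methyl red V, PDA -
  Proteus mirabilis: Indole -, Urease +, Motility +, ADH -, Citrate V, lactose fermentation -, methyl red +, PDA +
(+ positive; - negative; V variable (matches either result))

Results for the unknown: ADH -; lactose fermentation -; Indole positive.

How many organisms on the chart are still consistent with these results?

lactose fermentation -: excludes Klebsiella pneumoniae, Escherichia coli, Klebsiella oxytoca — 7 left.
Indole +: excludes Citrobacter freundii, Salmonella enterica, Shigella sonnei, Proteus mirabilis — 3 left.
ADH -: all 3 remaining candidates are consistent.
Still consistent: Morganella morganii, Proteus vulgaris, Shigella flexneri.

3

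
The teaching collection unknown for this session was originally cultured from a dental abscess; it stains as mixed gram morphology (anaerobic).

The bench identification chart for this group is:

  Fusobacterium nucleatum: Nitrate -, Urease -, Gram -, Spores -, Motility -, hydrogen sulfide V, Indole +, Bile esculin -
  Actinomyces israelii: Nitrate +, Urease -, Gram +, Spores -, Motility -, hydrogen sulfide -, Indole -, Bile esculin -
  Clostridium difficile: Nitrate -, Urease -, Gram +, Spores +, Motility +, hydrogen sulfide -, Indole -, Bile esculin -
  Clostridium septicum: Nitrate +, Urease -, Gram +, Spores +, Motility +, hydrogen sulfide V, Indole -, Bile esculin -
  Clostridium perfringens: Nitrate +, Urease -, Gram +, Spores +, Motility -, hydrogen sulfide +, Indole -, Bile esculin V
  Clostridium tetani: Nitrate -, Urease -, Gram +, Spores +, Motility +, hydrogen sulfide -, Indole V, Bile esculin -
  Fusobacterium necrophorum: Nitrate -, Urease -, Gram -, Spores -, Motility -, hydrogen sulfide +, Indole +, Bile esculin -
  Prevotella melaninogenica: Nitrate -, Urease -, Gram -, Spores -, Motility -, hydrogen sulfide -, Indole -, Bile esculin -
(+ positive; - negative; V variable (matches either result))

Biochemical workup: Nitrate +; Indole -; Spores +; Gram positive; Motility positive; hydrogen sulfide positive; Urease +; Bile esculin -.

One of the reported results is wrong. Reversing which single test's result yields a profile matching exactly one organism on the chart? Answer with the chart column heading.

As reported, no row in the chart matches all 8 reactions.
Reversing Motility → still no organism matches.
Reversing hydrogen sulfide → still no organism matches.
Reversing Gram → still no organism matches.
Reversing Indole → still no organism matches.
Reversing Bile esculin → still no organism matches.
Reversing Nitrate → still no organism matches.
Reversing Spores → still no organism matches.
Reversing Urease (to -) → unique match: Clostridium septicum.

Urease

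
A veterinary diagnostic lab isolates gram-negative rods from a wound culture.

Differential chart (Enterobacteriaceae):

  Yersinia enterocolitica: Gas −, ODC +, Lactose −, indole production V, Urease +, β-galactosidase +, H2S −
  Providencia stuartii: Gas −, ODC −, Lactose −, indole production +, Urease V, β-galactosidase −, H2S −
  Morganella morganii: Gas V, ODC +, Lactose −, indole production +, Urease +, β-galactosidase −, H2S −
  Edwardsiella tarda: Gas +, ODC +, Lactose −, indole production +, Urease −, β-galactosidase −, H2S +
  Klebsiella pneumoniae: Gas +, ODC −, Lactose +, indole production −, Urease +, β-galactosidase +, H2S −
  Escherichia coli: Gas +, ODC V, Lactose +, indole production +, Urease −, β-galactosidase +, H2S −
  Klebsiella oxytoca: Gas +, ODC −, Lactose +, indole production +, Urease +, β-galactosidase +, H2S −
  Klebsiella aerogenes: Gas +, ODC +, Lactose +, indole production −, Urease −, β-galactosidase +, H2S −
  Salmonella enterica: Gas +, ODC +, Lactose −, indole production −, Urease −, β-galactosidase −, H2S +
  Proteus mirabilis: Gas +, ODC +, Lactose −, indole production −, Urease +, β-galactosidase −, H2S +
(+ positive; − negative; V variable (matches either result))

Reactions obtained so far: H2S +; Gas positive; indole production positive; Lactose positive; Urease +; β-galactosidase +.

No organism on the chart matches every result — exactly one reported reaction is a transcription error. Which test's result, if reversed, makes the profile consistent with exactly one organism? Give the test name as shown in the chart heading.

H2S

As reported, no row in the chart matches all 6 reactions.
Reversing β-galactosidase → still no organism matches.
Reversing Gas → still no organism matches.
Reversing indole production → still no organism matches.
Reversing Lactose → still no organism matches.
Reversing H2S (to −) → unique match: Klebsiella oxytoca.
Reversing Urease → still no organism matches.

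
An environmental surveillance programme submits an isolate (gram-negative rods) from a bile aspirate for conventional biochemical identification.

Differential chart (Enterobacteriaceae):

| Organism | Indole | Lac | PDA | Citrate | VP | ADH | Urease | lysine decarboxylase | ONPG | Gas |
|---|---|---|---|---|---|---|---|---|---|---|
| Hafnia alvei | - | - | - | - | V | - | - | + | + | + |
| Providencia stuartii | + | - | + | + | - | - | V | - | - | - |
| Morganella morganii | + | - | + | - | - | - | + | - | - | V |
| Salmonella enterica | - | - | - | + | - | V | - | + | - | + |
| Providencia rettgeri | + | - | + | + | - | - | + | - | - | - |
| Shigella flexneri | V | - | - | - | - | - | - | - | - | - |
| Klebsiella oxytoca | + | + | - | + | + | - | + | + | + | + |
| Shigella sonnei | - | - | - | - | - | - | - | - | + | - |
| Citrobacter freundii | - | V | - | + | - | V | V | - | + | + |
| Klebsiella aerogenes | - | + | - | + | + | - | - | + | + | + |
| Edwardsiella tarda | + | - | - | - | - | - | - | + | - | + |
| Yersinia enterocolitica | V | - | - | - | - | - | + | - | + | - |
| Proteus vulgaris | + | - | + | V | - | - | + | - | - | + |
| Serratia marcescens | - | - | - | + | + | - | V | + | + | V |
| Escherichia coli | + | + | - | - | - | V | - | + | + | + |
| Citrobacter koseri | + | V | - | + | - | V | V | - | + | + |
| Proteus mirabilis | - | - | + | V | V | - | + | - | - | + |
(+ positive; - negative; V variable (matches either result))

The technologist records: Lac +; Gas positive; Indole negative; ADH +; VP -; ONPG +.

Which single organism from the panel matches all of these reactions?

Gas +: excludes 5 organisms — 12 left.
ADH +: excludes 8 organisms — 4 left.
Indole -: excludes Escherichia coli, Citrobacter koseri — 2 left.
ONPG +: excludes Salmonella enterica — 1 left.
Lac +: the one remaining candidate is consistent.
VP -: the one remaining candidate is consistent.

Citrobacter freundii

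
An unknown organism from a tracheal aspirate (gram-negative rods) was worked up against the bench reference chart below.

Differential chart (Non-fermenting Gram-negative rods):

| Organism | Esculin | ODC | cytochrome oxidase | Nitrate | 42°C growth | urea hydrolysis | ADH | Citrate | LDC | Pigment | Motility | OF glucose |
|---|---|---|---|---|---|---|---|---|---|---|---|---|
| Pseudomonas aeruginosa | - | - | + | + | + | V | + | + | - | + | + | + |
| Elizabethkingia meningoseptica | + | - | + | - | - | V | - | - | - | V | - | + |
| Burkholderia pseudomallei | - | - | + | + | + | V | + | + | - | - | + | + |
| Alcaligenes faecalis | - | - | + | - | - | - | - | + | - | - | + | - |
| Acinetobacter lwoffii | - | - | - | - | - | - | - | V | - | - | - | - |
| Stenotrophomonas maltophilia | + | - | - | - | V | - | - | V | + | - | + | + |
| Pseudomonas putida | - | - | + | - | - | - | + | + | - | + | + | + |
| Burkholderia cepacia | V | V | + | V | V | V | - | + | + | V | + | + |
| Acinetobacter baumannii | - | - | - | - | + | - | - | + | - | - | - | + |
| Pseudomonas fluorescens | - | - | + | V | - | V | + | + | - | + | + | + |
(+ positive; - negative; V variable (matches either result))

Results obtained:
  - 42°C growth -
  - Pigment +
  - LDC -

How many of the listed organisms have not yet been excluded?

42°C growth -: excludes Pseudomonas aeruginosa, Burkholderia pseudomallei, Acinetobacter baumannii — 7 left.
LDC -: excludes Stenotrophomonas maltophilia, Burkholderia cepacia — 5 left.
Pigment +: excludes Alcaligenes faecalis, Acinetobacter lwoffii — 3 left.
Still consistent: Elizabethkingia meningoseptica, Pseudomonas fluorescens, Pseudomonas putida.

3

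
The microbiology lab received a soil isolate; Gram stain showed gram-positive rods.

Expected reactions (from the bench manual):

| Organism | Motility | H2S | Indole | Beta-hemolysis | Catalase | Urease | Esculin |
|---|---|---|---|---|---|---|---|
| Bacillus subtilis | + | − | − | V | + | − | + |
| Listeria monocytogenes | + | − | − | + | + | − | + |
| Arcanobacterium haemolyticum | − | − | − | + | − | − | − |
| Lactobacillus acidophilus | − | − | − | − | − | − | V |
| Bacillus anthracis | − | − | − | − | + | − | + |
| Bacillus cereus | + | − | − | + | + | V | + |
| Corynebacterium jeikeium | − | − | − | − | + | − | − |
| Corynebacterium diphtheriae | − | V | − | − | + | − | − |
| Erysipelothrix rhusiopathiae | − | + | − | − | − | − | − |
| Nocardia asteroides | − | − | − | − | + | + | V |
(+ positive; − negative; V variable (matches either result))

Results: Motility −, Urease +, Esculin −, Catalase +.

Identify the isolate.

Urease +: excludes 8 organisms — 2 left.
Catalase +: all 2 remaining candidates are consistent.
Motility −: excludes Bacillus cereus — 1 left.
Esculin −: the one remaining candidate is consistent.

Nocardia asteroides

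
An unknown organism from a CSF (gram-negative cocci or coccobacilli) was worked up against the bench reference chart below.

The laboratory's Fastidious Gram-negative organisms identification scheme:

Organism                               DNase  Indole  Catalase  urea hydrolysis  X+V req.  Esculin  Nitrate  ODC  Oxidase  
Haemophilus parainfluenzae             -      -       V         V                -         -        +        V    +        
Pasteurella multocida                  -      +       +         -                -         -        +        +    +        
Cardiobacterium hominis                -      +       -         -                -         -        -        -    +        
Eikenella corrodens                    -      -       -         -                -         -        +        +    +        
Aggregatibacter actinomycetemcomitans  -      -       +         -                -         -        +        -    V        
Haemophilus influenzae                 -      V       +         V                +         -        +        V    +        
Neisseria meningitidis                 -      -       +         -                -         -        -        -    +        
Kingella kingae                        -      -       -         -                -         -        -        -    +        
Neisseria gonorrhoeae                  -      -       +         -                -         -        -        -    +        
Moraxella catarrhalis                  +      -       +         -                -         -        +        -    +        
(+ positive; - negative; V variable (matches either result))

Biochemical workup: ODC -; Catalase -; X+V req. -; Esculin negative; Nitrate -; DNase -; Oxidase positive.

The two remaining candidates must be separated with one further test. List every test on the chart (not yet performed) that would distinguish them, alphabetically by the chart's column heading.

Indole

Oxidase +: all 10 remaining candidates are consistent.
Esculin -: all 10 remaining candidates are consistent.
Catalase -: excludes 6 organisms — 4 left.
DNase -: all 4 remaining candidates are consistent.
ODC -: excludes Eikenella corrodens — 3 left.
X+V req. -: all 3 remaining candidates are consistent.
Nitrate -: excludes Haemophilus parainfluenzae — 2 left.
Two candidates remain: Cardiobacterium hominis and Kingella kingae.
  Indole: Cardiobacterium hominis +, Kingella kingae - — discriminates.
  urea hydrolysis: - vs - — same for both, does not separate.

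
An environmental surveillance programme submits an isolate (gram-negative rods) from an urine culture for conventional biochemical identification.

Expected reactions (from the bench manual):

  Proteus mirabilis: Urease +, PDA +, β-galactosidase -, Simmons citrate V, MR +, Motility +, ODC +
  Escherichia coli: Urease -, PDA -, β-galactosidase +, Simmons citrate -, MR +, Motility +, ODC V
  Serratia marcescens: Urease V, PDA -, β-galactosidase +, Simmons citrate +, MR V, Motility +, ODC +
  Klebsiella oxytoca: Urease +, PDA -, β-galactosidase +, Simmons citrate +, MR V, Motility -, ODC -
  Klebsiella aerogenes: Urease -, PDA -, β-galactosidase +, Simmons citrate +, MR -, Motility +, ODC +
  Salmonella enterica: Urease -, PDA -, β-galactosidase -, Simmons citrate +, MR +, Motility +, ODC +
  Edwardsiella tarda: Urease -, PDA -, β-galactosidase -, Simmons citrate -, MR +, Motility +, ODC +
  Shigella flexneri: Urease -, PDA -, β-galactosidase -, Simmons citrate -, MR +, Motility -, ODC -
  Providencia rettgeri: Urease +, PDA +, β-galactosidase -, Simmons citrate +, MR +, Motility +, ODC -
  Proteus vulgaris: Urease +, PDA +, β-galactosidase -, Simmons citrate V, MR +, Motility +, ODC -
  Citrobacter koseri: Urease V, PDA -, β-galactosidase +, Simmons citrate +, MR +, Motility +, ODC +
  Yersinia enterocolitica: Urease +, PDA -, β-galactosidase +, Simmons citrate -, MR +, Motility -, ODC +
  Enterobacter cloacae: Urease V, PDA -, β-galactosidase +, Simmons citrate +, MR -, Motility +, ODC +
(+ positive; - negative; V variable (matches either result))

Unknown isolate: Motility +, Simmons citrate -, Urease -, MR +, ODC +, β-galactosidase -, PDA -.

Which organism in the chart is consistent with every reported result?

Edwardsiella tarda

ODC +: excludes Klebsiella oxytoca, Shigella flexneri, Providencia rettgeri, Proteus vulgaris — 9 left.
Motility +: excludes Yersinia enterocolitica — 8 left.
PDA -: excludes Proteus mirabilis — 7 left.
β-galactosidase -: excludes 5 organisms — 2 left.
Simmons citrate -: excludes Salmonella enterica — 1 left.
MR +: the one remaining candidate is consistent.
Urease -: the one remaining candidate is consistent.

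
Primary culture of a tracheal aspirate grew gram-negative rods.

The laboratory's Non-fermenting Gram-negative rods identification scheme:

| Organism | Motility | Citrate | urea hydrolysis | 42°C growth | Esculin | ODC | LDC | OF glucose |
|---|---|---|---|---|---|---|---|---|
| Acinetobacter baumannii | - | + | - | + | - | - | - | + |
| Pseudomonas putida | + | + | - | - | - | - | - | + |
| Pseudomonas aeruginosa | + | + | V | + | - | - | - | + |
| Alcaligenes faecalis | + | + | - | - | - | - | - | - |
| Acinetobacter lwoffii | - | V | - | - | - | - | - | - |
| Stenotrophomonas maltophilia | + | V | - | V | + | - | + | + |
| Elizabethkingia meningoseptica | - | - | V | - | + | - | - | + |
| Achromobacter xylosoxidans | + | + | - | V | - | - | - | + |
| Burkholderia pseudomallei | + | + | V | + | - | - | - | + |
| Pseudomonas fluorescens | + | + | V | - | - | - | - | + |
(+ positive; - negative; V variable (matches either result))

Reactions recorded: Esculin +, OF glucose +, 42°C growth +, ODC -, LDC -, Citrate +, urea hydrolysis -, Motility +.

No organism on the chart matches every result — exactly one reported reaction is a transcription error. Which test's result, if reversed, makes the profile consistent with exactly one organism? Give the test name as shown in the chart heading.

LDC

As reported, no row in the chart matches all 8 reactions.
Reversing ODC → still no organism matches.
Reversing 42°C growth → still no organism matches.
Reversing Esculin → 3 organisms match (not unique).
Reversing Citrate → still no organism matches.
Reversing Motility → still no organism matches.
Reversing LDC (to +) → unique match: Stenotrophomonas maltophilia.
Reversing urea hydrolysis → still no organism matches.
Reversing OF glucose → still no organism matches.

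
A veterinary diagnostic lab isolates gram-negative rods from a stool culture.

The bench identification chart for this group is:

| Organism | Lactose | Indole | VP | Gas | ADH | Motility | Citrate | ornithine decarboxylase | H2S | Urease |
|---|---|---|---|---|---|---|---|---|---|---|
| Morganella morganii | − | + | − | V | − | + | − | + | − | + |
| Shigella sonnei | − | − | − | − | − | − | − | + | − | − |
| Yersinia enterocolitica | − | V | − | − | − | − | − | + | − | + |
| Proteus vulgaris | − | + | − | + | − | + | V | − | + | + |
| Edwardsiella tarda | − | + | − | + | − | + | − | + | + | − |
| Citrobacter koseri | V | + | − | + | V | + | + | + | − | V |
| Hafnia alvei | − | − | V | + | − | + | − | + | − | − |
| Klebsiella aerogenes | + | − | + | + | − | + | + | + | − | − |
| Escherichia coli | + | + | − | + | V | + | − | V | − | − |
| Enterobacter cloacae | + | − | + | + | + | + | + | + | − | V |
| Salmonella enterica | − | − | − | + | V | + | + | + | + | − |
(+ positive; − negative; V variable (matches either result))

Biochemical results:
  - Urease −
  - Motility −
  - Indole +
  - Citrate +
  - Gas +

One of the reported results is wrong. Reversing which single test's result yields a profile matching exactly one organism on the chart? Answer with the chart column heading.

As reported, no row in the chart matches all 5 reactions.
Reversing Motility (to +) → unique match: Citrobacter koseri.
Reversing Gas → still no organism matches.
Reversing Indole → still no organism matches.
Reversing Citrate → still no organism matches.
Reversing Urease → still no organism matches.

Motility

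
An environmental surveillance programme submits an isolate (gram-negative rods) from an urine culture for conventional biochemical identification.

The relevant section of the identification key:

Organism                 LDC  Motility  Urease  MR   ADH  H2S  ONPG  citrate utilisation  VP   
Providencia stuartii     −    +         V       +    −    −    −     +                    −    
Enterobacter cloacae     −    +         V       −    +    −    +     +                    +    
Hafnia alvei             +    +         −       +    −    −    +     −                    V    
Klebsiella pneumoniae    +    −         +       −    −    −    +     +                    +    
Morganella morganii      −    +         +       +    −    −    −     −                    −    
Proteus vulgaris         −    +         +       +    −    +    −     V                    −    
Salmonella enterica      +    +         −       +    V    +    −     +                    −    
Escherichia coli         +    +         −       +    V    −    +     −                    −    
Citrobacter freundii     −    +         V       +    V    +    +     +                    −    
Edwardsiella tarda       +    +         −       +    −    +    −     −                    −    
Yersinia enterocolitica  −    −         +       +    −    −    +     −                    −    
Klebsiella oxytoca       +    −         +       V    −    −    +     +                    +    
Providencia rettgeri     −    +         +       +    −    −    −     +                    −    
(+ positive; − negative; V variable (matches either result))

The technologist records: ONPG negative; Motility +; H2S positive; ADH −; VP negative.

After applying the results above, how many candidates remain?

ADH −: excludes Enterobacter cloacae — 12 left.
ONPG −: excludes 6 organisms — 6 left.
Motility +: all 6 remaining candidates are consistent.
VP −: all 6 remaining candidates are consistent.
H2S +: excludes Providencia stuartii, Morganella morganii, Providencia rettgeri — 3 left.
Still consistent: Edwardsiella tarda, Proteus vulgaris, Salmonella enterica.

3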